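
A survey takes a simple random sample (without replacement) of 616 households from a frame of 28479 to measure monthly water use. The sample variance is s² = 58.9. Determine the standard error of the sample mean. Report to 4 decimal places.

0.3059

Under SRS without replacement, Var(ȳ) = (1 − f)·s²/n with f = n/N = 616/28479 = 0.02162997.
Var(ȳ) = (1 − 0.02162997)·58.9/616 = 0.97837003·0.095616883 = 0.093548693.
SE(ȳ) = √(0.093548693) = 0.3059.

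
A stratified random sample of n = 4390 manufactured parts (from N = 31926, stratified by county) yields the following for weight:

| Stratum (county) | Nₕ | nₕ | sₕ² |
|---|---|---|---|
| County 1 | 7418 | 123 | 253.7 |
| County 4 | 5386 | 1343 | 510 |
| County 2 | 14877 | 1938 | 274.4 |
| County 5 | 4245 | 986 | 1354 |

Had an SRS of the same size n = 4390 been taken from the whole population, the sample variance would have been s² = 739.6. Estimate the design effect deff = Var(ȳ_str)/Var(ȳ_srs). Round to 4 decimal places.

Var(ȳ_str) = Σ Wₕ²(1−fₕ)sₕ²/nₕ with Wₕ = Nₕ/31926:
  County 1: (7418/31926)²·(1−123/7418)·253.7/123 = 0.10950614
  County 4: (5386/31926)²·(1−1343/5386)·510/1343 = 0.0081128834
  County 2: (14877/31926)²·(1−1938/14877)·274.4/1938 = 0.026739753
  County 5: (4245/31926)²·(1−986/4245)·1354/986 = 0.018638664
  → Var(ȳ_str) = 0.16299744.
Var(ȳ_srs) = (1 − 4390/31926)·739.6/4390 = 0.14530773.
deff = 0.16299744 / 0.14530773 = 1.1217.

1.1217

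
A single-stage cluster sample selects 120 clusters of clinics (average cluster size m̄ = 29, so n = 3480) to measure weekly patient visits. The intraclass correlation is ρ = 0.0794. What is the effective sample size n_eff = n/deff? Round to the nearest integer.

1080

deff = 1 + (29 − 1)·0.0794 = 1 + 2.2232 = 3.2232.
n_eff = 3480 / 3.2232 = 1080.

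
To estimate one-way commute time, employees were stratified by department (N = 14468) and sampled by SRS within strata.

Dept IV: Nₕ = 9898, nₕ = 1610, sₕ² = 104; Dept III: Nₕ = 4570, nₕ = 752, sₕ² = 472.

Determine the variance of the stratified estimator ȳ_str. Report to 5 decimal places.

Var(ȳ_str) = Σₕ Wₕ²(1 − fₕ)sₕ²/nₕ with Wₕ = Nₕ/N, N = 14468.
Dept IV: Wₕ = 0.68413049; term = 0.68413049²·(1 − 0.16265912)·104/1610 = 0.025315567.
Dept III: Wₕ = 0.31586951; term = 0.31586951²·(1 − 0.16455142)·472/752 = 0.052318982.
Sum = 0.077634549.

0.07763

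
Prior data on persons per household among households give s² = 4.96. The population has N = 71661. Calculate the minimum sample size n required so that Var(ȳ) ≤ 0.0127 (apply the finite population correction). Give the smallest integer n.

Without fpc, n₀ = s²/D = 4.96/0.0127 = 390.5512.
With fpc, (1 − n/N)·s²/n ≤ D requires n ≥ n₀/(1 + n₀/N) = 390.5512/(1 + 390.5512/71661) = 388.4342.
Rounding up, n = 389.

389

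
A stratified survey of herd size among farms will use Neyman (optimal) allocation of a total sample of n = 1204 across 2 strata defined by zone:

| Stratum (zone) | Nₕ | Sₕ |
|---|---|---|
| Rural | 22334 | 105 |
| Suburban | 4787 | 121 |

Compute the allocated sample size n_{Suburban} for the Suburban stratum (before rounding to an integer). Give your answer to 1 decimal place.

Neyman allocation: nₕ = n·NₕSₕ / Σⱼ NⱼSⱼ.
Σ NⱼSⱼ = 22334·105 + 4787·121 = 2.924297 × 10^6.
n_{Suburban} = 1204·4787·121 / (2.924297 × 10^6) = 238.5.

238.5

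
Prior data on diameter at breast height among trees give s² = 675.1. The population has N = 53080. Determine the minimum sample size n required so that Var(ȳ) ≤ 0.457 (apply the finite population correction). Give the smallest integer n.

Without fpc, n₀ = s²/D = 675.1/0.457 = 1477.2429.
With fpc, (1 − n/N)·s²/n ≤ D requires n ≥ n₀/(1 + n₀/N) = 1477.2429/(1 + 1477.2429/53080) = 1437.2437.
Rounding up, n = 1438.

1438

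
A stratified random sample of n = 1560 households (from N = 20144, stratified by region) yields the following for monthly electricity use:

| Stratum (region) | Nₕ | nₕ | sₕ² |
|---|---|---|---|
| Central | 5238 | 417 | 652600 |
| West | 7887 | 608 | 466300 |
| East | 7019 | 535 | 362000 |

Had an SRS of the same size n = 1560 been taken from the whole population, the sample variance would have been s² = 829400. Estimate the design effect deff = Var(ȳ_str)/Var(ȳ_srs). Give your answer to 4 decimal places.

0.5745

Var(ȳ_str) = Σ Wₕ²(1−fₕ)sₕ²/nₕ with Wₕ = Nₕ/20144:
  Central: (5238/20144)²·(1−417/5238)·652600/417 = 97.39176
  West: (7887/20144)²·(1−608/7887)·466300/608 = 108.50605
  East: (7019/20144)²·(1−535/7019)·362000/535 = 75.889486
  → Var(ȳ_str) = 281.7873.
Var(ȳ_srs) = (1 − 1560/20144)·829400/1560 = 490.49312.
deff = 281.7873 / 490.49312 = 0.5745.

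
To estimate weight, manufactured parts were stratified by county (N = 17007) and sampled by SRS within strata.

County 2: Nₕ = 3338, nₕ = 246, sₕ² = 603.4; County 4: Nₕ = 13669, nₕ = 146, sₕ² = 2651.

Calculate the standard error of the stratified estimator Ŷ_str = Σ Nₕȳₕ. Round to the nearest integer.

Var(Ŷ_str) = Σₕ Nₕ²(1 − fₕ)sₕ²/nₕ.
County 2: 3338²·(1 − 246/3338)·603.4/246 = 2.5316054 × 10^7.
County 4: 13669²·(1 − 146/13669)·2651/146 = 3.3563455 × 10^9.
Sum = 3.3816616 × 10^9.
SE = √(3.3816616 × 10^9) = 58152.

58152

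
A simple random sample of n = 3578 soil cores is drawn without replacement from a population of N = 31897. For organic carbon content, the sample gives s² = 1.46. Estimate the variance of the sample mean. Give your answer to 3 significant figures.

Under SRS without replacement, Var(ȳ) = (1 − f)·s²/n with f = n/N = 3578/31897 = 0.11217356.
Var(ȳ) = (1 − 0.11217356)·1.46/3578 = 0.88782644·4.0804919 × 10^-4 = 3.6227686 × 10^-4.

3.62 × 10^-4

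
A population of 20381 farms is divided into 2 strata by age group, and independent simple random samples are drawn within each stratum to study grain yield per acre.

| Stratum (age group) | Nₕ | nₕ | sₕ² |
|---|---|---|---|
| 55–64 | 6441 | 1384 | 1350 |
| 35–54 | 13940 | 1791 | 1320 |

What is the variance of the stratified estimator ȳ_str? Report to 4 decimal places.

0.3770

Var(ȳ_str) = Σₕ Wₕ²(1 − fₕ)sₕ²/nₕ with Wₕ = Nₕ/N, N = 20381.
55–64: Wₕ = 0.31602964; term = 0.31602964²·(1 − 0.21487347)·1350/1384 = 0.076487938.
35–54: Wₕ = 0.68397036; term = 0.68397036²·(1 − 0.12847920)·1320/1791 = 0.30049045.
Sum = 0.37697839.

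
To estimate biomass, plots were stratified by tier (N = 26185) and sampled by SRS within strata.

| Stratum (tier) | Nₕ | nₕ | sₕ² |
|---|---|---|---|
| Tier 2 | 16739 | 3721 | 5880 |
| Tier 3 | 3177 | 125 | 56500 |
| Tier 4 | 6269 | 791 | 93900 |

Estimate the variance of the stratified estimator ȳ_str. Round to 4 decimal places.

12.8399

Var(ȳ_str) = Σₕ Wₕ²(1 − fₕ)sₕ²/nₕ with Wₕ = Nₕ/N, N = 26185.
Tier 2: Wₕ = 0.63925912; term = 0.63925912²·(1 − 0.22229524)·5880/3721 = 0.50221106.
Tier 3: Wₕ = 0.12132901; term = 0.12132901²·(1 − 0.03934529)·56500/125 = 6.3919743.
Tier 4: Wₕ = 0.23941188; term = 0.23941188²·(1 − 0.12617642)·93900/791 = 5.9457172.
Sum = 12.839903.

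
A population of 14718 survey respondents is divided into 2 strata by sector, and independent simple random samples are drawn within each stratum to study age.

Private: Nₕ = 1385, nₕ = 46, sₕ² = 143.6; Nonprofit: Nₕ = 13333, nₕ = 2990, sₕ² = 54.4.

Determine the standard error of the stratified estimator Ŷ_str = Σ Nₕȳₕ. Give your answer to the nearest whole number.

2881

Var(Ŷ_str) = Σₕ Nₕ²(1 − fₕ)sₕ²/nₕ.
Private: 1385²·(1 − 46/1385)·143.6/46 = 5.789312 × 10^6.
Nonprofit: 13333²·(1 − 2990/13333)·54.4/2990 = 2.5090084 × 10^6.
Sum = 8.2983204 × 10^6.
SE = √(8.2983204 × 10^6) = 2881.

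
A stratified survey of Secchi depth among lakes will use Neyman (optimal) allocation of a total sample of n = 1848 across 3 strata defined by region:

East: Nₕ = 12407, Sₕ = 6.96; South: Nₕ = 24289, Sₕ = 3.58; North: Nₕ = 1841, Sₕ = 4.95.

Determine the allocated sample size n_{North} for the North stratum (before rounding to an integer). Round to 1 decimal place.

92.3

Neyman allocation: nₕ = n·NₕSₕ / Σⱼ NⱼSⱼ.
Σ NⱼSⱼ = 12407·6.96 + 24289·3.58 + 1841·4.95 = 182420.29.
n_{North} = 1848·1841·4.95 / 182420.29 = 92.3.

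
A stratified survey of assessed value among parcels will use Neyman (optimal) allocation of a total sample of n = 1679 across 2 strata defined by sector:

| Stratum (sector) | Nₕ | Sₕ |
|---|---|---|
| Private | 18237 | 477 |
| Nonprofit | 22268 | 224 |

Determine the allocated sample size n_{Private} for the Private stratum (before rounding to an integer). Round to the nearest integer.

Neyman allocation: nₕ = n·NₕSₕ / Σⱼ NⱼSⱼ.
Σ NⱼSⱼ = 18237·477 + 22268·224 = 1.3687081 × 10^7.
n_{Private} = 1679·18237·477 / (1.3687081 × 10^7) = 1067.

1067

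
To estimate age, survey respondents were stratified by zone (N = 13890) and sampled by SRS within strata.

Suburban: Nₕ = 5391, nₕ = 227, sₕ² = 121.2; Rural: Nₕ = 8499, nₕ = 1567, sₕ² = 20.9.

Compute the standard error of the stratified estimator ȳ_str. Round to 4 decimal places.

Var(ȳ_str) = Σₕ Wₕ²(1 − fₕ)sₕ²/nₕ with Wₕ = Nₕ/N, N = 13890.
Suburban: Wₕ = 0.38812095; term = 0.38812095²·(1 − 0.04210722)·121.2/227 = 0.077042051.
Rural: Wₕ = 0.61187905; term = 0.61187905²·(1 − 0.18437463)·20.9/1567 = 0.0040728572.
Sum = 0.081114908.
SE = √(0.081114908) = 0.2848.

0.2848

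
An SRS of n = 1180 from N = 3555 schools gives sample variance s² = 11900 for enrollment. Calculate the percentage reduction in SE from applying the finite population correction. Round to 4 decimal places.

f = n/N = 1180/3555 = 0.33192686.
SE_no-fpc = √(s²/n) = 3.1756489; SE_fpc = √((1−f)s²/n) = 2.5956401.
Ratio = √(1−f) = 0.81735741. Reduction = 100·(1 − 0.81735741) = 18.2643%.

18.2643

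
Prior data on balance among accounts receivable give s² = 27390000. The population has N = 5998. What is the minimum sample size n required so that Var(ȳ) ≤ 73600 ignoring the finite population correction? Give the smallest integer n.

Without fpc, n₀ = s²/D = 27390000/73600 = 372.1467.
Rounding up, n = 373.

373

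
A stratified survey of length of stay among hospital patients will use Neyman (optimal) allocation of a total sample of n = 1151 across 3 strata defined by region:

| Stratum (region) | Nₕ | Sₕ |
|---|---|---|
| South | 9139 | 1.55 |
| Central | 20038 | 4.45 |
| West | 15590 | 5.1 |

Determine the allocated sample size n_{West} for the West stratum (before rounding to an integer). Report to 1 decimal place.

Neyman allocation: nₕ = n·NₕSₕ / Σⱼ NⱼSⱼ.
Σ NⱼSⱼ = 9139·1.55 + 20038·4.45 + 15590·5.1 = 182843.55.
n_{West} = 1151·15590·5.1 / 182843.55 = 500.5.

500.5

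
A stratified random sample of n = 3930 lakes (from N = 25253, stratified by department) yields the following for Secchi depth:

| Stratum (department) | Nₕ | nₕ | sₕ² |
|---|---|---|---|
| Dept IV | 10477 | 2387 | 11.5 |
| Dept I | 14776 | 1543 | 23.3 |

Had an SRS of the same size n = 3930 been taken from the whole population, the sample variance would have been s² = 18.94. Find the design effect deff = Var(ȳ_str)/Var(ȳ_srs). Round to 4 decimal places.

Var(ȳ_str) = Σ Wₕ²(1−fₕ)sₕ²/nₕ with Wₕ = Nₕ/25253:
  Dept IV: (10477/25253)²·(1−2387/10477)·11.5/2387 = 6.4033159 × 10^-4
  Dept I: (14776/25253)²·(1−1543/14776)·23.3/1543 = 0.0046299813
  → Var(ȳ_str) = 0.0052703129.
Var(ȳ_srs) = (1 − 3930/25253)·18.94/3930 = 0.0040693285.
deff = 0.0052703129 / 0.0040693285 = 1.2951.

1.2951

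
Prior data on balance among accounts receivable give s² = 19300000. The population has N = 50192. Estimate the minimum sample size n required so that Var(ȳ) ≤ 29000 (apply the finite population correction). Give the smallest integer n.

Without fpc, n₀ = s²/D = 19300000/29000 = 665.5172.
With fpc, (1 − n/N)·s²/n ≤ D requires n ≥ n₀/(1 + n₀/N) = 665.5172/(1 + 665.5172/50192) = 656.8083.
Rounding up, n = 657.

657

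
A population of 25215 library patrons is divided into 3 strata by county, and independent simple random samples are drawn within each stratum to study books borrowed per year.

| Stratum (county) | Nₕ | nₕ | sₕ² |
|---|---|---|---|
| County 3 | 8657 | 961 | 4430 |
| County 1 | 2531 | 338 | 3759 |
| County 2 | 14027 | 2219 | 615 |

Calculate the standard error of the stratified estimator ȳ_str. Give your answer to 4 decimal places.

Var(ȳ_str) = Σₕ Wₕ²(1 − fₕ)sₕ²/nₕ with Wₕ = Nₕ/N, N = 25215.
County 3: Wₕ = 0.34332738; term = 0.34332738²·(1 − 0.11100843)·4430/961 = 0.4830531.
County 1: Wₕ = 0.10037676; term = 0.10037676²·(1 − 0.13354405)·3759/338 = 0.097088649.
County 2: Wₕ = 0.55629586; term = 0.55629586²·(1 − 0.15819491)·615/2219 = 0.072200634.
Sum = 0.65234238.
SE = √(0.65234238) = 0.8077.

0.8077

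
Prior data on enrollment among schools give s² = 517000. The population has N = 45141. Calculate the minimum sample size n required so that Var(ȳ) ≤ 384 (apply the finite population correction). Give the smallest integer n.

Without fpc, n₀ = s²/D = 517000/384 = 1346.3542.
With fpc, (1 − n/N)·s²/n ≤ D requires n ≥ n₀/(1 + n₀/N) = 1346.3542/(1 + 1346.3542/45141) = 1307.3615.
Rounding up, n = 1308.

1308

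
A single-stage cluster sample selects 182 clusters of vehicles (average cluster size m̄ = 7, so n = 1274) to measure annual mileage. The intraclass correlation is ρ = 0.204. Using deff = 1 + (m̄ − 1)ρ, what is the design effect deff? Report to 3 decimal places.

deff = 1 + (7 − 1)·0.204 = 1 + 1.224 = 2.224.

2.224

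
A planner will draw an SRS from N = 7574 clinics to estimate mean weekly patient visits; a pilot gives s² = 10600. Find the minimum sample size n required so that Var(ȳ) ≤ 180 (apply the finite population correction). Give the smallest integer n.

Without fpc, n₀ = s²/D = 10600/180 = 58.8889.
With fpc, (1 − n/N)·s²/n ≤ D requires n ≥ n₀/(1 + n₀/N) = 58.8889/(1 + 58.8889/7574) = 58.4346.
Rounding up, n = 59.

59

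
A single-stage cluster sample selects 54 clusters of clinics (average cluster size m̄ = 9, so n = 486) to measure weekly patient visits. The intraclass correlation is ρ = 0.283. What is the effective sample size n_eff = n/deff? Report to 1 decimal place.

148.9

deff = 1 + (9 − 1)·0.283 = 1 + 2.264 = 3.264.
n_eff = 486 / 3.264 = 148.9.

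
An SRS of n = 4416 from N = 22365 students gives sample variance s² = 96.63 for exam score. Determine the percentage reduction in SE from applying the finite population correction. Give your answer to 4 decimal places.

10.4149

f = n/N = 4416/22365 = 0.19745137.
SE_no-fpc = √(s²/n) = 0.14792496; SE_fpc = √((1−f)s²/n) = 0.13251869.
Ratio = √(1−f) = 0.89585078. Reduction = 100·(1 − 0.89585078) = 10.4149%.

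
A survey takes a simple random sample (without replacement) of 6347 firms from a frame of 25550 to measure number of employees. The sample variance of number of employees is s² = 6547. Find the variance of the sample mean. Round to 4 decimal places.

Under SRS without replacement, Var(ȳ) = (1 − f)·s²/n with f = n/N = 6347/25550 = 0.24841487.
Var(ȳ) = (1 − 0.24841487)·6547/6347 = 0.75158513·1.031511 = 0.77526829.

0.7753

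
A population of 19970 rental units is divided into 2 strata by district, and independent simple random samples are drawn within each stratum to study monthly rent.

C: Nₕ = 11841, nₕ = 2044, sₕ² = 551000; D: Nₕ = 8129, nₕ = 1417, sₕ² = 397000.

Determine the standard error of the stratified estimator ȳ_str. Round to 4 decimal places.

Var(ȳ_str) = Σₕ Wₕ²(1 − fₕ)sₕ²/nₕ with Wₕ = Nₕ/N, N = 19970.
C: Wₕ = 0.59293941; term = 0.59293941²·(1 − 0.17262056)·551000/2044 = 78.414444.
D: Wₕ = 0.40706059; term = 0.40706059²·(1 − 0.17431418)·397000/1417 = 38.331304.
Sum = 116.74575.
SE = √(116.74575) = 10.8049.

10.8049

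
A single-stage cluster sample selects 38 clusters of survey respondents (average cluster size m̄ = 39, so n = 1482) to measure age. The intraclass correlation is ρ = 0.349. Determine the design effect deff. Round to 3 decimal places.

deff = 1 + (39 − 1)·0.349 = 1 + 13.262 = 14.262.

14.262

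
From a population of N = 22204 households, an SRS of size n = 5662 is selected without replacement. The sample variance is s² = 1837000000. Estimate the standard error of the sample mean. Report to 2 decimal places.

491.64

Under SRS without replacement, Var(ȳ) = (1 − f)·s²/n with f = n/N = 5662/22204 = 0.25499910.
Var(ȳ) = (1 − 0.25499910)·1837000000/5662 = 0.74500090·324443.66 = 241710.82.
SE(ȳ) = √(241710.82) = 491.64.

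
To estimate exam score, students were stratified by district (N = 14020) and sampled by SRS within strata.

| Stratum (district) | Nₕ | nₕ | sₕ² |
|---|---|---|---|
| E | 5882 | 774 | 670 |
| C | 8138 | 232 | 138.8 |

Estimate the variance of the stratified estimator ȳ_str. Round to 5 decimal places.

0.32815

Var(ȳ_str) = Σₕ Wₕ²(1 − fₕ)sₕ²/nₕ with Wₕ = Nₕ/N, N = 14020.
E: Wₕ = 0.41954351; term = 0.41954351²·(1 − 0.13158790)·670/774 = 0.13231641.
C: Wₕ = 0.58045649; term = 0.58045649²·(1 − 0.02850823)·138.8/232 = 0.19583033.
Sum = 0.32814674.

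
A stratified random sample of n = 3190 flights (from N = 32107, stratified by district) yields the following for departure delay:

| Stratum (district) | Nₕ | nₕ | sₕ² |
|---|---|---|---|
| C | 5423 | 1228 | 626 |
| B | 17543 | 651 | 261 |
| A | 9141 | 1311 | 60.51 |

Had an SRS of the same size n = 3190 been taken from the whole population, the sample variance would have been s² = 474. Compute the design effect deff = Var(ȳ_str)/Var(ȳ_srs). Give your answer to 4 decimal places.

0.9692

Var(ȳ_str) = Σ Wₕ²(1−fₕ)sₕ²/nₕ with Wₕ = Nₕ/32107:
  C: (5423/32107)²·(1−1228/5423)·626/1228 = 0.011249885
  B: (17543/32107)²·(1−651/17543)·261/651 = 0.11525108
  A: (9141/32107)²·(1−1311/9141)·60.51/1311 = 0.0032046491
  → Var(ȳ_str) = 0.12970561.
Var(ȳ_srs) = (1 − 3190/32107)·474/3190 = 0.13382621.
deff = 0.12970561 / 0.13382621 = 0.9692.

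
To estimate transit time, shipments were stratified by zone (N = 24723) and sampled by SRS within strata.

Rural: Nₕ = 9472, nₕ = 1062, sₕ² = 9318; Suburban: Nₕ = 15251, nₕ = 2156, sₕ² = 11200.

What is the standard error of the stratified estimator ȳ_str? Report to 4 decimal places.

1.6855

Var(ȳ_str) = Σₕ Wₕ²(1 − fₕ)sₕ²/nₕ with Wₕ = Nₕ/N, N = 24723.
Rural: Wₕ = 0.38312503; term = 0.38312503²·(1 − 0.11211993)·9318/1062 = 1.1434931.
Suburban: Wₕ = 0.61687497; term = 0.61687497²·(1 − 0.14136778)·11200/2156 = 1.6973475.
Sum = 2.8408406.
SE = √(2.8408406) = 1.6855.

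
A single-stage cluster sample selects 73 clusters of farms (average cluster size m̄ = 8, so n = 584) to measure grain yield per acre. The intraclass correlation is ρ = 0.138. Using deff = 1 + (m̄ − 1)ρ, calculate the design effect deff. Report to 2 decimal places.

1.97

deff = 1 + (8 − 1)·0.138 = 1 + 0.966 = 1.966.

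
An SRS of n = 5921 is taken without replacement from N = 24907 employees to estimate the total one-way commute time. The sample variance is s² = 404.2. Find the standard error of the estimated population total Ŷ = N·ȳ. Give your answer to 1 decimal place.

5681.7

Var(Ŷ) = N²·Var(ȳ) = N²·(1 − n/N)·s²/n.
f = 5921/24907 = 0.23772433; Var(ȳ) = 0.76227567·404.2/5921 = 0.052037126.
Var(Ŷ) = 24907² · 0.052037126 = 3.2281681 × 10^7.
SE(Ŷ) = √(3.2281681 × 10^7) = 5681.7.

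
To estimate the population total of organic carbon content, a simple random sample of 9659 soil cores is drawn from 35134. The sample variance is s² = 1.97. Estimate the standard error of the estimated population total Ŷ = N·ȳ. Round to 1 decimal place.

427.3

Var(Ŷ) = N²·Var(ȳ) = N²·(1 − n/N)·s²/n.
f = 9659/35134 = 0.27491888; Var(ȳ) = 0.72508112·1.97/9659 = 1.4788382 × 10^-4.
Var(Ŷ) = 35134² · (1.4788382 × 10^-4) = 182547.49.
SE(Ŷ) = √(182547.49) = 427.3.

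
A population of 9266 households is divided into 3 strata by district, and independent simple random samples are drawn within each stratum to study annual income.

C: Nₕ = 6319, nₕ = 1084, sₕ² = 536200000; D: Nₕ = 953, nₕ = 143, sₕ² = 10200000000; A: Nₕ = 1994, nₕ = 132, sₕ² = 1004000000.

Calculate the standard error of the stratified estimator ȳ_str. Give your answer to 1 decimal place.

1077.4

Var(ȳ_str) = Σₕ Wₕ²(1 − fₕ)sₕ²/nₕ with Wₕ = Nₕ/N, N = 9266.
C: Wₕ = 0.68195554; term = 0.68195554²·(1 − 0.17154613)·536200000/1084 = 190580.29.
D: Wₕ = 0.10284913; term = 0.10284913²·(1 − 0.15005247)·10200000000/143 = 641294.42.
A: Wₕ = 0.21519534; term = 0.21519534²·(1 − 0.06619860)·1004000000/132 = 328912.23.
Sum = 1.1607869 × 10^6.
SE = √(1.1607869 × 10^6) = 1077.4.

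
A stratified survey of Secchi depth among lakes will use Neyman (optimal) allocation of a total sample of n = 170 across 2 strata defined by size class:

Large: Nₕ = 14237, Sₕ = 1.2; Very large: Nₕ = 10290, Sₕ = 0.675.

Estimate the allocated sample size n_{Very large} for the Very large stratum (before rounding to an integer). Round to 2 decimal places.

Neyman allocation: nₕ = n·NₕSₕ / Σⱼ NⱼSⱼ.
Σ NⱼSⱼ = 14237·1.2 + 10290·0.675 = 24030.15.
n_{Very large} = 170·10290·0.675 / 24030.15 = 49.14.

49.14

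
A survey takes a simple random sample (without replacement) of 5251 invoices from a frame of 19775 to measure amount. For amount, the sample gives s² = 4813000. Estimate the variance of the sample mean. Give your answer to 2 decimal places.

Under SRS without replacement, Var(ȳ) = (1 − f)·s²/n with f = n/N = 5251/19775 = 0.26553729.
Var(ȳ) = (1 − 0.26553729)·4813000/5251 = 0.73446271·916.58732 = 673.1992.

673.20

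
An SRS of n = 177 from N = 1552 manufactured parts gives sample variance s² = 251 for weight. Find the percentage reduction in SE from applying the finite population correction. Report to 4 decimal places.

5.8749

f = n/N = 177/1552 = 0.11404639.
SE_no-fpc = √(s²/n) = 1.1908313; SE_fpc = √((1−f)s²/n) = 1.1208712.
Ratio = √(1−f) = 0.94125109. Reduction = 100·(1 − 0.94125109) = 5.8749%.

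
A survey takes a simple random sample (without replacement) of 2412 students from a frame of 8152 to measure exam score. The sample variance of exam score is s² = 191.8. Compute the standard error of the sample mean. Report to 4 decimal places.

Under SRS without replacement, Var(ȳ) = (1 − f)·s²/n with f = n/N = 2412/8152 = 0.29587831.
Var(ȳ) = (1 − 0.29587831)·191.8/2412 = 0.70412169·0.079519071 = 0.055991103.
SE(ȳ) = √(0.055991103) = 0.2366.

0.2366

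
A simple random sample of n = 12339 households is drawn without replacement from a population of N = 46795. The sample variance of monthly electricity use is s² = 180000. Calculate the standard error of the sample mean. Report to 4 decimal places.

3.2774

Under SRS without replacement, Var(ȳ) = (1 − f)·s²/n with f = n/N = 12339/46795 = 0.26368202.
Var(ȳ) = (1 − 0.26368202)·180000/12339 = 0.73631798·14.587892 = 10.741327.
SE(ȳ) = √(10.741327) = 3.2774.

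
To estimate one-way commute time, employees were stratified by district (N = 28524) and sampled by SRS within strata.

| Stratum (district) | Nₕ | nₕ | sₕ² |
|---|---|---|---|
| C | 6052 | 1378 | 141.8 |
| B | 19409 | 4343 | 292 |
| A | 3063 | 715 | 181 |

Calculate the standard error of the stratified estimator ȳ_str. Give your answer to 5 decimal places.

0.17315

Var(ȳ_str) = Σₕ Wₕ²(1 − fₕ)sₕ²/nₕ with Wₕ = Nₕ/N, N = 28524.
C: Wₕ = 0.21217221; term = 0.21217221²·(1 − 0.22769332)·141.8/1378 = 0.0035776165.
B: Wₕ = 0.68044454; term = 0.68044454²·(1 − 0.22376217)·292/4343 = 0.024164248.
A: Wₕ = 0.10738326; term = 0.10738326²·(1 − 0.23343128)·181/715 = 0.0022376737.
Sum = 0.029979538.
SE = √(0.029979538) = 0.17315.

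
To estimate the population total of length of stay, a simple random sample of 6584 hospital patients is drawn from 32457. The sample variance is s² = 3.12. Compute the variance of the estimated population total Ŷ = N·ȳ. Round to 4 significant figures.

Var(Ŷ) = N²·Var(ȳ) = N²·(1 − n/N)·s²/n.
f = 6584/32457 = 0.20285301; Var(ȳ) = 0.79714699·3.12/6584 = 3.7774888 × 10^-4.
Var(Ŷ) = 32457² · (3.7774888 × 10^-4) = 397942.14.

397900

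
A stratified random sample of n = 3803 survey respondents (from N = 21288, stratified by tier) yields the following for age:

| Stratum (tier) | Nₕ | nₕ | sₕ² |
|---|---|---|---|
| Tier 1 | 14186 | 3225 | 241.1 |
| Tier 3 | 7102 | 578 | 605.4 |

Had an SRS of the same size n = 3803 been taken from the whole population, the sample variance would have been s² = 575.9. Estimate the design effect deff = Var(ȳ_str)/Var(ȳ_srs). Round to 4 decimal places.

Var(ȳ_str) = Σ Wₕ²(1−fₕ)sₕ²/nₕ with Wₕ = Nₕ/21288:
  Tier 1: (14186/21288)²·(1−3225/14186)·241.1/3225 = 0.025651213
  Tier 3: (7102/21288)²·(1−578/7102)·605.4/578 = 0.10708767
  → Var(ȳ_str) = 0.13273888.
Var(ȳ_srs) = (1 − 3803/21288)·575.9/3803 = 0.12438028.
deff = 0.13273888 / 0.12438028 = 1.0672.

1.0672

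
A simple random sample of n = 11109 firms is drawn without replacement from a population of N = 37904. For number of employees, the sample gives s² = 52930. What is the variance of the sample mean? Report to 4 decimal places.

Under SRS without replacement, Var(ȳ) = (1 − f)·s²/n with f = n/N = 11109/37904 = 0.29308252.
Var(ȳ) = (1 − 0.29308252)·52930/11109 = 0.70691748·4.7646053 = 3.3681827.

3.3682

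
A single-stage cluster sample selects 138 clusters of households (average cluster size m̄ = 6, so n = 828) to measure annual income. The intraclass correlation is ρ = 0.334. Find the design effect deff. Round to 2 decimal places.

2.67

deff = 1 + (6 − 1)·0.334 = 1 + 1.67 = 2.67.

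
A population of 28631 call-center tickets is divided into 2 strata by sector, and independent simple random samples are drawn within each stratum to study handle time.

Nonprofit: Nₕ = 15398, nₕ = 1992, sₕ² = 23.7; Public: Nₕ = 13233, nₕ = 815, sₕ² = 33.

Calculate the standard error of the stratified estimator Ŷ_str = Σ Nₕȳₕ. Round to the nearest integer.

3018

Var(Ŷ_str) = Σₕ Nₕ²(1 − fₕ)sₕ²/nₕ.
Nonprofit: 15398²·(1 − 1992/15398)·23.7/1992 = 2.4559671 × 10^6.
Public: 13233²·(1 − 815/13233)·33/815 = 6.6537472 × 10^6.
Sum = 9.1097143 × 10^6.
SE = √(9.1097143 × 10^6) = 3018.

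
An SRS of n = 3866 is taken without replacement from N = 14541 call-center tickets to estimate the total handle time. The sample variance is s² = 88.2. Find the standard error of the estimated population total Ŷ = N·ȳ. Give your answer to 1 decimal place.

Var(Ŷ) = N²·Var(ȳ) = N²·(1 − n/N)·s²/n.
f = 3866/14541 = 0.26586892; Var(ȳ) = 0.73413108·88.2/3866 = 0.016748671.
Var(Ŷ) = 14541² · 0.016748671 = 3.5413504 × 10^6.
SE(Ŷ) = √(3.5413504 × 10^6) = 1881.8.

1881.8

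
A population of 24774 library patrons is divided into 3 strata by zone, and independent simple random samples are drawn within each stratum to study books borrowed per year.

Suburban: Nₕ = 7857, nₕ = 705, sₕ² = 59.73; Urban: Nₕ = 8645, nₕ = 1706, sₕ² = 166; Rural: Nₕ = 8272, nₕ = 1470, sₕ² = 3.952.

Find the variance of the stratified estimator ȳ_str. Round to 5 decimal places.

0.01751

Var(ȳ_str) = Σₕ Wₕ²(1 − fₕ)sₕ²/nₕ with Wₕ = Nₕ/N, N = 24774.
Suburban: Wₕ = 0.31714701; term = 0.31714701²·(1 − 0.08972890)·59.73/705 = 0.0077570286.
Urban: Wₕ = 0.34895455; term = 0.34895455²·(1 − 0.19733950)·166/1706 = 0.0095103977.
Rural: Wₕ = 0.33389844; term = 0.33389844²·(1 − 0.17770793)·3.952/1470 = 2.4646456 × 10^-4.
Sum = 0.017513891.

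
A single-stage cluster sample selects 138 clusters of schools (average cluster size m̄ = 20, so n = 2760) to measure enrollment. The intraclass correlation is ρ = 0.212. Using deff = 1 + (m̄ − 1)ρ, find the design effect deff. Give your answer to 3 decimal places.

deff = 1 + (20 − 1)·0.212 = 1 + 4.028 = 5.028.

5.028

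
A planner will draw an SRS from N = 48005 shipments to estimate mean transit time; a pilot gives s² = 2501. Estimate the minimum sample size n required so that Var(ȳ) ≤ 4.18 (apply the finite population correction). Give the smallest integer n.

591

Without fpc, n₀ = s²/D = 2501/4.18 = 598.3254.
With fpc, (1 − n/N)·s²/n ≤ D requires n ≥ n₀/(1 + n₀/N) = 598.3254/(1 + 598.3254/48005) = 590.9598.
Rounding up, n = 591.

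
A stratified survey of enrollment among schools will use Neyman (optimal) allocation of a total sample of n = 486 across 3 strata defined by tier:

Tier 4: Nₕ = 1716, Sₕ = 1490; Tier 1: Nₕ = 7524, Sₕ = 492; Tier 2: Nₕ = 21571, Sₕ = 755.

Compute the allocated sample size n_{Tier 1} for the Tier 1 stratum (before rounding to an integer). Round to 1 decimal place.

79.8

Neyman allocation: nₕ = n·NₕSₕ / Σⱼ NⱼSⱼ.
Σ NⱼSⱼ = 1716·1490 + 7524·492 + 21571·755 = 2.2544753 × 10^7.
n_{Tier 1} = 486·7524·492 / (2.2544753 × 10^7) = 79.8.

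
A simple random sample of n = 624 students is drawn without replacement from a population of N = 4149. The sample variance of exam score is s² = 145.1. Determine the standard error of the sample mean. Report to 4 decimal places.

Under SRS without replacement, Var(ȳ) = (1 − f)·s²/n with f = n/N = 624/4149 = 0.15039769.
Var(ȳ) = (1 − 0.15039769)·145.1/624 = 0.84960231·0.23253205 = 0.19755977.
SE(ȳ) = √(0.19755977) = 0.4445.

0.4445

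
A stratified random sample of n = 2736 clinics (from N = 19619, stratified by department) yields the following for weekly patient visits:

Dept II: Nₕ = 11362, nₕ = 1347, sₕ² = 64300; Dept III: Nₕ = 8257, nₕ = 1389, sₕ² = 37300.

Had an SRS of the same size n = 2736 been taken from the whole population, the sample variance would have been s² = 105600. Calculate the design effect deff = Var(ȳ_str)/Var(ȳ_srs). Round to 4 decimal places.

Var(ȳ_str) = Σ Wₕ²(1−fₕ)sₕ²/nₕ with Wₕ = Nₕ/19619:
  Dept II: (11362/19619)²·(1−1347/11362)·64300/1347 = 14.112221
  Dept III: (8257/19619)²·(1−1389/8257)·37300/1389 = 3.9564476
  → Var(ȳ_str) = 18.068669.
Var(ȳ_srs) = (1 − 2736/19619)·105600/2736 = 33.213954.
deff = 18.068669 / 33.213954 = 0.5440.

0.5440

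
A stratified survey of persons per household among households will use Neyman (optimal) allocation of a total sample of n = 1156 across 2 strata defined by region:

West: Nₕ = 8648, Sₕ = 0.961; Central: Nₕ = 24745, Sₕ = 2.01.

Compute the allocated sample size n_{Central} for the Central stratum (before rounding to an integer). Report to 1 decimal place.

Neyman allocation: nₕ = n·NₕSₕ / Σⱼ NⱼSⱼ.
Σ NⱼSⱼ = 8648·0.961 + 24745·2.01 = 58048.178.
n_{Central} = 1156·24745·2.01 / 58048.178 = 990.5.

990.5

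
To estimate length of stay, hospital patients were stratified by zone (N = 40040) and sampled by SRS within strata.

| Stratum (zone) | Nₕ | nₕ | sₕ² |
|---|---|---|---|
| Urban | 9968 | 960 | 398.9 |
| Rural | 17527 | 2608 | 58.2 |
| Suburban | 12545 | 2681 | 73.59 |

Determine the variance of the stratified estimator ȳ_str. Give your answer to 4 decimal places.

Var(ȳ_str) = Σₕ Wₕ²(1 − fₕ)sₕ²/nₕ with Wₕ = Nₕ/N, N = 40040.
Urban: Wₕ = 0.24895105; term = 0.24895105²·(1 − 0.09630819)·398.9/960 = 0.023272395.
Rural: Wₕ = 0.43773726; term = 0.43773726²·(1 − 0.14879900)·58.2/2608 = 0.0036397752.
Suburban: Wₕ = 0.31331169; term = 0.31331169²·(1 − 0.21371064)·73.59/2681 = 0.002118642.
Sum = 0.029030812.

0.0290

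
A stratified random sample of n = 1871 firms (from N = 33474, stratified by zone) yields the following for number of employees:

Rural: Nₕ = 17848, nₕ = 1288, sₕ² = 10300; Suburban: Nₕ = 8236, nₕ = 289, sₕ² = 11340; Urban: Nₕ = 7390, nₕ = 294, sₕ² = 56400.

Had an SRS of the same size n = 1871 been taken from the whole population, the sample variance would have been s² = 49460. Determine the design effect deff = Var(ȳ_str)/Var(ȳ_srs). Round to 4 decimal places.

Var(ȳ_str) = Σ Wₕ²(1−fₕ)sₕ²/nₕ with Wₕ = Nₕ/33474:
  Rural: (17848/33474)²·(1−1288/17848)·10300/1288 = 2.1093858
  Suburban: (8236/33474)²·(1−289/8236)·11340/289 = 2.292026
  Urban: (7390/33474)²·(1−294/7390)·56400/294 = 8.9778965
  → Var(ȳ_str) = 13.379308.
Var(ȳ_srs) = (1 − 1871/33474)·49460/1871 = 24.957497.
deff = 13.379308 / 24.957497 = 0.5361.

0.5361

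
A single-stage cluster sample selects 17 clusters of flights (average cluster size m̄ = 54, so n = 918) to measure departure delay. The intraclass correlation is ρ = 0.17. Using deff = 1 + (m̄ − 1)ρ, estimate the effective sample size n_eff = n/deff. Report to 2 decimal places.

deff = 1 + (54 − 1)·0.17 = 1 + 9.01 = 10.01.
n_eff = 918 / 10.01 = 91.71.

91.71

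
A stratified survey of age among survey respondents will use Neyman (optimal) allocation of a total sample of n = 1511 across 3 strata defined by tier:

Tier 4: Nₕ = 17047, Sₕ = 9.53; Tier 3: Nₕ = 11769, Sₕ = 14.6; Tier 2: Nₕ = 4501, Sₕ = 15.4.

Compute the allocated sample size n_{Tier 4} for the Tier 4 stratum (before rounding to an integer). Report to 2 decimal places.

608.21

Neyman allocation: nₕ = n·NₕSₕ / Σⱼ NⱼSⱼ.
Σ NⱼSⱼ = 17047·9.53 + 11769·14.6 + 4501·15.4 = 403600.71.
n_{Tier 4} = 1511·17047·9.53 / 403600.71 = 608.21.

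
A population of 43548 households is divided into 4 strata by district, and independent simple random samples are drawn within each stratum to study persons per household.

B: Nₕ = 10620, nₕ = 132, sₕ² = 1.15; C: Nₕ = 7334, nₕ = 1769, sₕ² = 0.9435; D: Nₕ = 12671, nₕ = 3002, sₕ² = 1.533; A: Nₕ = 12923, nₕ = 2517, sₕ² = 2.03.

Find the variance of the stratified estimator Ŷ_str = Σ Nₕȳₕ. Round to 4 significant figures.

Var(Ŷ_str) = Σₕ Nₕ²(1 − fₕ)sₕ²/nₕ.
B: 10620²·(1 − 132/10620)·1.15/132 = 970378.36.
C: 7334²·(1 − 1769/7334)·0.9435/1769 = 21768.081.
D: 12671²·(1 − 3002/12671)·1.533/3002 = 62563.915.
A: 12923²·(1 − 2517/12923)·2.03/2517 = 108457.6.
Sum = 1.163168 × 10^6.

1.163 × 10^6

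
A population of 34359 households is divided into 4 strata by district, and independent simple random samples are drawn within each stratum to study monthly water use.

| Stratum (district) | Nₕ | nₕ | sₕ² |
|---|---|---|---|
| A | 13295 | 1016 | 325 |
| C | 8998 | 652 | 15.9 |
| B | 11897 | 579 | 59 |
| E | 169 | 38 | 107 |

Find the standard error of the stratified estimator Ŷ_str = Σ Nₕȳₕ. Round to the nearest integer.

8236

Var(Ŷ_str) = Σₕ Nₕ²(1 − fₕ)sₕ²/nₕ.
A: 13295²·(1 − 1016/13295)·325/1016 = 5.2220496 × 10^7.
C: 8998²·(1 − 652/8998)·15.9/652 = 1.8313607 × 10^6.
B: 11897²·(1 − 579/11897)·59/579 = 1.3720837 × 10^7.
E: 169²·(1 − 38/169)·107/38 = 62338.763.
Sum = 6.7835032 × 10^7.
SE = √(6.7835032 × 10^7) = 8236.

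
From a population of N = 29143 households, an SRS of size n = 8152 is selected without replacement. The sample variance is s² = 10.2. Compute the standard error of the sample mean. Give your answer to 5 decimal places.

0.03002

Under SRS without replacement, Var(ȳ) = (1 − f)·s²/n with f = n/N = 8152/29143 = 0.27972412.
Var(ȳ) = (1 − 0.27972412)·10.2/8152 = 0.72027588·0.0012512267 = 9.0122841 × 10^-4.
SE(ȳ) = √(9.0122841 × 10^-4) = 0.03002.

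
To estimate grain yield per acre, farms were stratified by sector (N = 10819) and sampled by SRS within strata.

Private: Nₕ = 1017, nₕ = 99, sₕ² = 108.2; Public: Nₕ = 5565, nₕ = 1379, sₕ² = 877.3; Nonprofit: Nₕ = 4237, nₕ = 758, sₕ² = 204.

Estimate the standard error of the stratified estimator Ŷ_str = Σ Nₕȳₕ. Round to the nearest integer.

4451

Var(Ŷ_str) = Σₕ Nₕ²(1 − fₕ)sₕ²/nₕ.
Private: 1017²·(1 − 99/1017)·108.2/99 = 1.0203653 × 10^6.
Public: 5565²·(1 − 1379/5565)·877.3/1379 = 1.4820002 × 10^7.
Nonprofit: 4237²·(1 − 758/4237)·204/758 = 3.9671065 × 10^6.
Sum = 1.9807474 × 10^7.
SE = √(1.9807474 × 10^7) = 4451.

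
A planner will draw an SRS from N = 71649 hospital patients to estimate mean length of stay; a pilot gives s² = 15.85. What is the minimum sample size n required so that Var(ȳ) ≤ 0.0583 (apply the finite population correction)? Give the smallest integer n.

Without fpc, n₀ = s²/D = 15.85/0.0583 = 271.8696.
With fpc, (1 − n/N)·s²/n ≤ D requires n ≥ n₀/(1 + n₀/N) = 271.8696/(1 + 271.8696/71649) = 270.8419.
Rounding up, n = 271.

271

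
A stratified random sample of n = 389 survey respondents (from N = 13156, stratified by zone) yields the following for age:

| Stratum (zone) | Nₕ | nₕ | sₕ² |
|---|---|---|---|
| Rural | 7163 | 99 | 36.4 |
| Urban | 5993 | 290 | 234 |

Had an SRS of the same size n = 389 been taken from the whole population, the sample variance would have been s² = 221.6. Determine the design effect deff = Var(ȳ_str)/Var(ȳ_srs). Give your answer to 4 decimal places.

0.4827

Var(ȳ_str) = Σ Wₕ²(1−fₕ)sₕ²/nₕ with Wₕ = Nₕ/13156:
  Rural: (7163/13156)²·(1−99/7163)·36.4/99 = 0.10748902
  Urban: (5993/13156)²·(1−290/5993)·234/290 = 0.15933742
  → Var(ȳ_str) = 0.26682644.
Var(ȳ_srs) = (1 − 389/13156)·221.6/389 = 0.55282178.
deff = 0.26682644 / 0.55282178 = 0.4827.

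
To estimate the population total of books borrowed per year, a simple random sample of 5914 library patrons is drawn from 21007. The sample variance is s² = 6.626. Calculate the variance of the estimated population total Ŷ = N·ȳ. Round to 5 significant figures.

355230

Var(Ŷ) = N²·Var(ȳ) = N²·(1 − n/N)·s²/n.
f = 5914/21007 = 0.28152521; Var(ȳ) = 0.71847479·6.626/5914 = 8.0497362 × 10^-4.
Var(Ŷ) = 21007² · (8.0497362 × 10^-4) = 355230.07.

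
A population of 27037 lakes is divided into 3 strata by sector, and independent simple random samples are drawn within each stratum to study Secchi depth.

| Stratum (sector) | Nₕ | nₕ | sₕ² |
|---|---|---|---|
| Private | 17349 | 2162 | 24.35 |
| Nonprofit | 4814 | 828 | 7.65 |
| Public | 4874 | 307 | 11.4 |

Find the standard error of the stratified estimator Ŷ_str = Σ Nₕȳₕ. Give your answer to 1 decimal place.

1992.8

Var(Ŷ_str) = Σₕ Nₕ²(1 − fₕ)sₕ²/nₕ.
Private: 17349²·(1 − 2162/17349)·24.35/2162 = 2.9674931 × 10^6.
Nonprofit: 4814²·(1 − 828/4814)·7.65/828 = 177286.02.
Public: 4874²·(1 − 307/4874)·11.4/307 = 826576.42.
Sum = 3.9713555 × 10^6.
SE = √(3.9713555 × 10^6) = 1992.8.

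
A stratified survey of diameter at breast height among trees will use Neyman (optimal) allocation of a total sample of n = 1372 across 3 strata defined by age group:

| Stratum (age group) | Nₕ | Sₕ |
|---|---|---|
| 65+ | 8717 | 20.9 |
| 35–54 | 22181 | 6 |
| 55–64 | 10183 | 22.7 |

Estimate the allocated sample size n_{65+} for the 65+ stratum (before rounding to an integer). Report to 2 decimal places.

Neyman allocation: nₕ = n·NₕSₕ / Σⱼ NⱼSⱼ.
Σ NⱼSⱼ = 8717·20.9 + 22181·6 + 10183·22.7 = 546425.4.
n_{65+} = 1372·8717·20.9 / 546425.4 = 457.44.

457.44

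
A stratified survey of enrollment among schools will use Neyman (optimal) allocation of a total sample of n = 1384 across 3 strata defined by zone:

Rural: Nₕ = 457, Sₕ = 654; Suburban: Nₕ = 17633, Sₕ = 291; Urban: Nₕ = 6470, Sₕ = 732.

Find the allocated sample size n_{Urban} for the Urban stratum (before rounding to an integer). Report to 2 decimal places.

644.76

Neyman allocation: nₕ = n·NₕSₕ / Σⱼ NⱼSⱼ.
Σ NⱼSⱼ = 457·654 + 17633·291 + 6470·732 = 1.0166121 × 10^7.
n_{Urban} = 1384·6470·732 / (1.0166121 × 10^7) = 644.76.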